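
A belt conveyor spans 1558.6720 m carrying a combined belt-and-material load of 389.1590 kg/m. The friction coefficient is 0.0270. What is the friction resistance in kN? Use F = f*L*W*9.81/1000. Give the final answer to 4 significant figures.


F = 0.0270 * 1558.6720 * 389.1590 * 9.81 / 1000
F = 160.7 kN


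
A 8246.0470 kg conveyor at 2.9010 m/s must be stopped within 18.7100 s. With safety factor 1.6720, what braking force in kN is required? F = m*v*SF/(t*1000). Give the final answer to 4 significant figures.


F = 8246.0470 * 2.9010 / 18.7100 * 1.6720 / 1000
F = 2.138 kN


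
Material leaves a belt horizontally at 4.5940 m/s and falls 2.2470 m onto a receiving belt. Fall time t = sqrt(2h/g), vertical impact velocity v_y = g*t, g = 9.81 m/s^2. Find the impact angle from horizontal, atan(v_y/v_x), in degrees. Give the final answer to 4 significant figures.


t = sqrt(2*2.2470/9.81) = 0.676834 s
v_y = 9.81 * 0.676834 = 6.63974 m/s
angle = atan(6.63974 / 4.5940) = 55.32 deg


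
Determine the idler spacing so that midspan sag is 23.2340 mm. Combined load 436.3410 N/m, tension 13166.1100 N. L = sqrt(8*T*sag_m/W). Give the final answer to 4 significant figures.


sag = 23.2340/1000 = 0.023234 m
L = sqrt(8 * 13166.1100 * 0.023234 / 436.3410)
L = 2.368 m


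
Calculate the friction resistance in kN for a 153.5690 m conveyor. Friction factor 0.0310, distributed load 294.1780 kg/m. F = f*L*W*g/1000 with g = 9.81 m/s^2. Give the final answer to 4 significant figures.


F = 0.0310 * 153.5690 * 294.1780 * 9.81 / 1000
F = 13.74 kN


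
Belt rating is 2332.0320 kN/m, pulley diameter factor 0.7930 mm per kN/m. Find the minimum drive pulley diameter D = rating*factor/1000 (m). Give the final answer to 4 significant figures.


D = 2332.0320 * 0.7930 / 1000
D = 1.849 m


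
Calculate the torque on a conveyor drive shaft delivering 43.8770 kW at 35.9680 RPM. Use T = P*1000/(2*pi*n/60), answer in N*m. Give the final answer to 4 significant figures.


omega = 2*pi*35.9680/60 = 3.76656 rad/s
T = 43.8770*1000 / 3.76656
T = 11650 N*m


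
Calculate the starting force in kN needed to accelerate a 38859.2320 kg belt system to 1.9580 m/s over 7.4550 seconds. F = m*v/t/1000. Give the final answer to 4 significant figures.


F = 38859.2320 * 1.9580 / 7.4550 / 1000
F = 10.21 kN


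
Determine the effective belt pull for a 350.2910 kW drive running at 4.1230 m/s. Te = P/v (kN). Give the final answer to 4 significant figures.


Te = P / v = 350.2910 / 4.1230
Te = 84.96 kN


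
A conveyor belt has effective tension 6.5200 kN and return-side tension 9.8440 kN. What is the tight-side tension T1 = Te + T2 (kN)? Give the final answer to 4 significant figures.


T1 = Te + T2 = 6.5200 + 9.8440
T1 = 16.36 kN


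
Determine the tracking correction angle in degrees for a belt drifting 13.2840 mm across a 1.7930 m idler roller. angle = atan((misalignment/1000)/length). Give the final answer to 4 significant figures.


misalign_m = 13.2840 / 1000 = 0.013284 m
angle = atan(0.013284 / 1.7930)
angle = 0.4245 deg


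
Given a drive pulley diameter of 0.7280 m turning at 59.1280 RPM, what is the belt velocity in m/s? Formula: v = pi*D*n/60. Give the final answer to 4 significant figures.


v = pi * 0.7280 * 59.1280 / 60
v = 2.254 m/s


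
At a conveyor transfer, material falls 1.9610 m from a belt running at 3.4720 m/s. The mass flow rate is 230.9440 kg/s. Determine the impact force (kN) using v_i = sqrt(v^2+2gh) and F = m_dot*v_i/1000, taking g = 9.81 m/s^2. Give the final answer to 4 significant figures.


v_i = sqrt(3.4720^2 + 2*9.81*1.9610) = 7.10842 m/s
F = 230.9440 * 7.10842 / 1000
F = 1.642 kN


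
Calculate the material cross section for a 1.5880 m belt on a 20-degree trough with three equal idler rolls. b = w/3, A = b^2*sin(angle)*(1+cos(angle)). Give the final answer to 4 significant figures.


b = 1.5880/3 = 0.529333 m
A = 0.529333^2 * sin(20 deg) * (1 + cos(20 deg))
A = 0.1859 m^2


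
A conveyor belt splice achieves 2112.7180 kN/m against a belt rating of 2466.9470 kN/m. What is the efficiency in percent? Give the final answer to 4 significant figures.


Eff = 2112.7180 / 2466.9470 * 100
Eff = 85.64 %


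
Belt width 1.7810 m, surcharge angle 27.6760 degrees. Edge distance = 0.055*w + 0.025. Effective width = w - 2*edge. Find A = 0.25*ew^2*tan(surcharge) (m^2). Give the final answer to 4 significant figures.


edge = 0.055*1.7810 + 0.025 = 0.122955 m
ew = 1.7810 - 2*0.122955 = 1.53509 m
A = 0.25 * 1.53509^2 * tan(27.6760 deg)
A = 0.3090 m^2


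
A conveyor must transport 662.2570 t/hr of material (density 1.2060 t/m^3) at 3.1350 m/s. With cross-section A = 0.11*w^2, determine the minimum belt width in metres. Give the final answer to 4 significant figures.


A_req = 662.2570 / (3.1350 * 1.2060 * 3600) = 0.0486563 m^2
w = sqrt(0.0486563 / 0.11)
w = 0.6651 m


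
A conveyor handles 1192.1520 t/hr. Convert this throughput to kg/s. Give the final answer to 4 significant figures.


m_dot = 1192.1520 * 1000 / 3600
m_dot = 331.2 kg/s


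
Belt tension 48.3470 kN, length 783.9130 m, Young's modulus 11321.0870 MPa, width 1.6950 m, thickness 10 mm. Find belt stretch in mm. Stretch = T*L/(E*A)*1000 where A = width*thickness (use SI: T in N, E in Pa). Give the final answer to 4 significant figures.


A = 1.6950 * 0.01 = 0.01695 m^2
Stretch = 48.3470*1000 * 783.9130 / (11321.0870e6 * 0.01695) * 1000
Stretch = 197.5 mm


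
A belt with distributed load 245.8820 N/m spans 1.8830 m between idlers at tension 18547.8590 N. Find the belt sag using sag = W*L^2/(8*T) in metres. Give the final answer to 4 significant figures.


sag = 245.8820 * 1.8830^2 / (8 * 18547.8590)
sag = 0.005875 m


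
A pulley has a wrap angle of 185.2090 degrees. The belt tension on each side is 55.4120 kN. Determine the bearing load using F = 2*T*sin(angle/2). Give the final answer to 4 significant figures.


F = 2 * 55.4120 * sin(185.2090/2 deg)
F = 110.7 kN


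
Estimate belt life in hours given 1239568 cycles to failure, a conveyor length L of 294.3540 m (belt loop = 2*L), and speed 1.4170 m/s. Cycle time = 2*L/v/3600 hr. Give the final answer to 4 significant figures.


cycle_time = 2 * 294.3540 / 1.4170 / 3600 = 0.115406 hr
life = 1239568 * 0.115406 = 143100 hours


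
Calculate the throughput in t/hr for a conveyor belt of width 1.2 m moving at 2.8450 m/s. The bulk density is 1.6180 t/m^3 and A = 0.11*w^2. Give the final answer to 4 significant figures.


A = 0.11 * 1.2^2 = 0.1584 m^2
C = 0.1584 * 2.8450 * 1.6180 * 3600
C = 2625 t/hr


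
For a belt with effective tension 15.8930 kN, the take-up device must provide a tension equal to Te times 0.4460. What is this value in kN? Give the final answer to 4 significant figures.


T_tu = 15.8930 * 0.4460
T_tu = 7.088 kN


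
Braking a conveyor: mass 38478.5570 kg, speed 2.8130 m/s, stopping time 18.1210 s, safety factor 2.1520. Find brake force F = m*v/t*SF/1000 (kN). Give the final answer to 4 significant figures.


F = 38478.5570 * 2.8130 / 18.1210 * 2.1520 / 1000
F = 12.85 kN


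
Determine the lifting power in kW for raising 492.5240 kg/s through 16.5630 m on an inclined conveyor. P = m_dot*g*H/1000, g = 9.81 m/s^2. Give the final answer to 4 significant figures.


P = 492.5240 * 9.81 * 16.5630 / 1000
P = 80.03 kW


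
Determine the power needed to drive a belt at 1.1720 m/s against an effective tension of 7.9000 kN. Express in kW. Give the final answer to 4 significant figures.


P = Te * v = 7.9000 * 1.1720
P = 9.259 kW


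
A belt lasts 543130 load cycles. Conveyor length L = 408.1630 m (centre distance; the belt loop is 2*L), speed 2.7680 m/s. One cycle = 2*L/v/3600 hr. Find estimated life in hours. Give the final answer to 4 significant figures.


cycle_time = 2 * 408.1630 / 2.7680 / 3600 = 0.081921 hr
life = 543130 * 0.081921 = 44490 hours


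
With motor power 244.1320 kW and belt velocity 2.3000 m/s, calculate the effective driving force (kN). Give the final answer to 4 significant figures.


Te = P / v = 244.1320 / 2.3000
Te = 106.1 kN


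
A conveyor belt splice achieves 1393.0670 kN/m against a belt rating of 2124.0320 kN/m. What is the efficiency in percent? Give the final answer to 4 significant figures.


Eff = 1393.0670 / 2124.0320 * 100
Eff = 65.59 %


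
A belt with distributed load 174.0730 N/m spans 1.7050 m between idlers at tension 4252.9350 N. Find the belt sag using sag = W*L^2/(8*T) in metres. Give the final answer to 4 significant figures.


sag = 174.0730 * 1.7050^2 / (8 * 4252.9350)
sag = 0.01487 m


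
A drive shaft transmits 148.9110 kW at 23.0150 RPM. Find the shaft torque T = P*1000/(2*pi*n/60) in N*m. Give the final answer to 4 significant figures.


omega = 2*pi*23.0150/60 = 2.41013 rad/s
T = 148.9110*1000 / 2.41013
T = 61790 N*m


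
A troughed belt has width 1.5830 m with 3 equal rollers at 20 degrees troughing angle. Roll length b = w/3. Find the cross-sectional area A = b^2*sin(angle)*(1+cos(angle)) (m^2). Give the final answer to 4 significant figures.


b = 1.5830/3 = 0.527667 m
A = 0.527667^2 * sin(20 deg) * (1 + cos(20 deg))
A = 0.1847 m^2


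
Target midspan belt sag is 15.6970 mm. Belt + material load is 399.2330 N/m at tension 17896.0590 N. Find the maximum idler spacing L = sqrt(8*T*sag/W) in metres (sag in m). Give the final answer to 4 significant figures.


sag = 15.6970/1000 = 0.015697 m
L = sqrt(8 * 17896.0590 * 0.015697 / 399.2330)
L = 2.373 m


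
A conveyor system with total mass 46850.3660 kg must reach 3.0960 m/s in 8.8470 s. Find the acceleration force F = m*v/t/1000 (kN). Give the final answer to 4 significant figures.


F = 46850.3660 * 3.0960 / 8.8470 / 1000
F = 16.40 kN


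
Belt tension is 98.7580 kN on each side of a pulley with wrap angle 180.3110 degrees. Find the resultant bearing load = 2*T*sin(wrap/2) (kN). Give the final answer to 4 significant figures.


F = 2 * 98.7580 * sin(180.3110/2 deg)
F = 197.5 kN


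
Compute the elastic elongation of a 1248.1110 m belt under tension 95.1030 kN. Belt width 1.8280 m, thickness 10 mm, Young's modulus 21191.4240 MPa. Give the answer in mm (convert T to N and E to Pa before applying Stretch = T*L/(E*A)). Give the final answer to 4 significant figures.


A = 1.8280 * 0.01 = 0.01828 m^2
Stretch = 95.1030*1000 * 1248.1110 / (21191.4240e6 * 0.01828) * 1000
Stretch = 306.4 mm


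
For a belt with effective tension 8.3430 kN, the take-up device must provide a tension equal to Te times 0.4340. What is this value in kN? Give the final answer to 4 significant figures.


T_tu = 8.3430 * 0.4340
T_tu = 3.621 kN


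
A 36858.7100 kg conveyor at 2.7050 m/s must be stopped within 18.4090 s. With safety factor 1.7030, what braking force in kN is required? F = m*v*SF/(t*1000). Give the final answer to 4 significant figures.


F = 36858.7100 * 2.7050 / 18.4090 * 1.7030 / 1000
F = 9.223 kN


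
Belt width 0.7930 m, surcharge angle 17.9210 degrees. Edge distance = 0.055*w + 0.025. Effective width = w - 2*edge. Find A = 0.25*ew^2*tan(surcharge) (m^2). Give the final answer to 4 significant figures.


edge = 0.055*0.7930 + 0.025 = 0.068615 m
ew = 0.7930 - 2*0.068615 = 0.65577 m
A = 0.25 * 0.65577^2 * tan(17.9210 deg)
A = 0.03477 m^2


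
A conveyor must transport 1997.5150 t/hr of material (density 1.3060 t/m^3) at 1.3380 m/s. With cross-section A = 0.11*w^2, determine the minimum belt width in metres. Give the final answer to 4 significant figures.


A_req = 1997.5150 / (1.3380 * 1.3060 * 3600) = 0.317533 m^2
w = sqrt(0.317533 / 0.11)
w = 1.699 m


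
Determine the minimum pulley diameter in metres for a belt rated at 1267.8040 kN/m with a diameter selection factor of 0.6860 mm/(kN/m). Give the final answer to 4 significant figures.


D = 1267.8040 * 0.6860 / 1000
D = 0.8697 m


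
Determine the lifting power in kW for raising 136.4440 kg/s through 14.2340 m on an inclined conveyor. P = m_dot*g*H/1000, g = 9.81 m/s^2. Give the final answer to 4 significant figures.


P = 136.4440 * 9.81 * 14.2340 / 1000
P = 19.05 kW


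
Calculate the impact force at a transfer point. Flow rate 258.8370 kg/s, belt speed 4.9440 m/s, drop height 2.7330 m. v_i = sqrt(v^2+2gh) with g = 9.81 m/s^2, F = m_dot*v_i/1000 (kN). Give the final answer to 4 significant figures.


v_i = sqrt(4.9440^2 + 2*9.81*2.7330) = 8.83542 m/s
F = 258.8370 * 8.83542 / 1000
F = 2.287 kN


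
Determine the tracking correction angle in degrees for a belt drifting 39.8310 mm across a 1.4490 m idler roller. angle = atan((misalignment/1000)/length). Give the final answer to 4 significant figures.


misalign_m = 39.8310 / 1000 = 0.039831 m
angle = atan(0.039831 / 1.4490)
angle = 1.575 deg


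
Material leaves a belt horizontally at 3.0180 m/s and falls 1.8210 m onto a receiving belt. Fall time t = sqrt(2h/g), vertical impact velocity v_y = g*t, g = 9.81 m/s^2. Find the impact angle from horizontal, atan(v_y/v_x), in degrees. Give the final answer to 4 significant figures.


t = sqrt(2*1.8210/9.81) = 0.609306 s
v_y = 9.81 * 0.609306 = 5.97729 m/s
angle = atan(5.97729 / 3.0180) = 63.21 deg


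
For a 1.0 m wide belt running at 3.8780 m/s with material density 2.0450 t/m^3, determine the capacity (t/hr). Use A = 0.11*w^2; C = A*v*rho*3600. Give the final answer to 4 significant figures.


A = 0.11 * 1.0^2 = 0.11 m^2
C = 0.11 * 3.8780 * 2.0450 * 3600
C = 3140 t/hr


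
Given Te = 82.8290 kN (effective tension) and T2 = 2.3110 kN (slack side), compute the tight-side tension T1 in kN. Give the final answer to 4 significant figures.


T1 = Te + T2 = 82.8290 + 2.3110
T1 = 85.14 kN


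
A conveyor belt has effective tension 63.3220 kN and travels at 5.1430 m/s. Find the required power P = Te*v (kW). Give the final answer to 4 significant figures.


P = Te * v = 63.3220 * 5.1430
P = 325.7 kW


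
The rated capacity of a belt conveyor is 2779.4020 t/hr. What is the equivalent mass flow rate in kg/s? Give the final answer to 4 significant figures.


m_dot = 2779.4020 * 1000 / 3600
m_dot = 772.1 kg/s


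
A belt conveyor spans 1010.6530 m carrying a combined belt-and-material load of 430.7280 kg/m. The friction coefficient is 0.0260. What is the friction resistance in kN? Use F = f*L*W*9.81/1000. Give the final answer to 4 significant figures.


F = 0.0260 * 1010.6530 * 430.7280 * 9.81 / 1000
F = 111.0 kN


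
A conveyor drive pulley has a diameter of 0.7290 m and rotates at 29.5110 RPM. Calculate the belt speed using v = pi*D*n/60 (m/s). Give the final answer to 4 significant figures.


v = pi * 0.7290 * 29.5110 / 60
v = 1.126 m/s


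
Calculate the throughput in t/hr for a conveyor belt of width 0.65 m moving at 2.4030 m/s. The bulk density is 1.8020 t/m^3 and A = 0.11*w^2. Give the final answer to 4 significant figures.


A = 0.11 * 0.65^2 = 0.046475 m^2
C = 0.046475 * 2.4030 * 1.8020 * 3600
C = 724.5 t/hr


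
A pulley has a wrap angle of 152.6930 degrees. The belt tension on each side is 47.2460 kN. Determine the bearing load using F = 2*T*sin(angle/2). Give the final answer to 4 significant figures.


F = 2 * 47.2460 * sin(152.6930/2 deg)
F = 91.82 kN


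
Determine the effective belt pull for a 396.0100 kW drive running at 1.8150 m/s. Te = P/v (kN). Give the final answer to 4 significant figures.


Te = P / v = 396.0100 / 1.8150
Te = 218.2 kN


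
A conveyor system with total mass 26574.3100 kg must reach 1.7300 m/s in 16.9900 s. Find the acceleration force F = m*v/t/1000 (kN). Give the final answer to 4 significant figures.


F = 26574.3100 * 1.7300 / 16.9900 / 1000
F = 2.706 kN


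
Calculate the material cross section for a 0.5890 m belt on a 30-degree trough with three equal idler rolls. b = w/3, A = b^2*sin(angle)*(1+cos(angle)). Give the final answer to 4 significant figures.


b = 0.5890/3 = 0.196333 m
A = 0.196333^2 * sin(30 deg) * (1 + cos(30 deg))
A = 0.03596 m^2


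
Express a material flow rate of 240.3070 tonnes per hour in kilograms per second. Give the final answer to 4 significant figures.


m_dot = 240.3070 * 1000 / 3600
m_dot = 66.75 kg/s


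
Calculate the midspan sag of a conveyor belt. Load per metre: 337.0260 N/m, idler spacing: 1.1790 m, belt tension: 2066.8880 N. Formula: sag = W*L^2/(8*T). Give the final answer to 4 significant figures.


sag = 337.0260 * 1.1790^2 / (8 * 2066.8880)
sag = 0.02833 m


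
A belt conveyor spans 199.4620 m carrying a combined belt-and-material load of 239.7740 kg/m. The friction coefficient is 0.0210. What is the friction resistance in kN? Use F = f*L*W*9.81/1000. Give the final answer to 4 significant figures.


F = 0.0210 * 199.4620 * 239.7740 * 9.81 / 1000
F = 9.853 kN


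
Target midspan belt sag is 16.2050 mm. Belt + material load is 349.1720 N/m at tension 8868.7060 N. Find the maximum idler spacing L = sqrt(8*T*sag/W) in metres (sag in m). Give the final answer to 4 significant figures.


sag = 16.2050/1000 = 0.016205 m
L = sqrt(8 * 8868.7060 * 0.016205 / 349.1720)
L = 1.815 m


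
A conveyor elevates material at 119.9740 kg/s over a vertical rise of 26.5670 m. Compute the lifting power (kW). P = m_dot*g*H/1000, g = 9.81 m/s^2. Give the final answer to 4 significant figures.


P = 119.9740 * 9.81 * 26.5670 / 1000
P = 31.27 kW


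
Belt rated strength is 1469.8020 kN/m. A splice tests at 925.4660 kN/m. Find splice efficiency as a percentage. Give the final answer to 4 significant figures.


Eff = 925.4660 / 1469.8020 * 100
Eff = 62.97 %


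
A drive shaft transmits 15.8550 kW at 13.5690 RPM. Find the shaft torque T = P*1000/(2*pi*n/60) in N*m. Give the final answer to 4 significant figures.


omega = 2*pi*13.5690/60 = 1.42094 rad/s
T = 15.8550*1000 / 1.42094
T = 11160 N*m


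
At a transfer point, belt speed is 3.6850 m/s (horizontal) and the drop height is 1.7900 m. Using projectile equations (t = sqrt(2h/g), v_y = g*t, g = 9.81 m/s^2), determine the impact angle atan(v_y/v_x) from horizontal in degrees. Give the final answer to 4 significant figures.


t = sqrt(2*1.7900/9.81) = 0.604097 s
v_y = 9.81 * 0.604097 = 5.92619 m/s
angle = atan(5.92619 / 3.6850) = 58.13 deg


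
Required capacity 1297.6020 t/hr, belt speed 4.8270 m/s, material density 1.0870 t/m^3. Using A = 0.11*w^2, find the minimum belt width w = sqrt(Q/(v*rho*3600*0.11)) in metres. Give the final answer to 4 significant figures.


A_req = 1297.6020 / (4.8270 * 1.0870 * 3600) = 0.0686961 m^2
w = sqrt(0.0686961 / 0.11)
w = 0.7903 m


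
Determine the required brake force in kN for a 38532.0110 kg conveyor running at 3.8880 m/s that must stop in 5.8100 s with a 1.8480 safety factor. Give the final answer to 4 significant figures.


F = 38532.0110 * 3.8880 / 5.8100 * 1.8480 / 1000
F = 47.65 kN


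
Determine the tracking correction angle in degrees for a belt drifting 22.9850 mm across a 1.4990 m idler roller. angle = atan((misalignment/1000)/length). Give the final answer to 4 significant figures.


misalign_m = 22.9850 / 1000 = 0.022985 m
angle = atan(0.022985 / 1.4990)
angle = 0.8785 deg


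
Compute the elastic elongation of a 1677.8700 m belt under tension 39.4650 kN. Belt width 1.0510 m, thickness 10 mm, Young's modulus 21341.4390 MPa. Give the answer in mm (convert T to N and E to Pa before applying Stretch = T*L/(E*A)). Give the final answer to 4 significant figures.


A = 1.0510 * 0.01 = 0.01051 m^2
Stretch = 39.4650*1000 * 1677.8700 / (21341.4390e6 * 0.01051) * 1000
Stretch = 295.2 mm


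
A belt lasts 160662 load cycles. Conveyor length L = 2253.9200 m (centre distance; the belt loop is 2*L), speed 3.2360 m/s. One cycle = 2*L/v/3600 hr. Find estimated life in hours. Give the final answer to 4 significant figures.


cycle_time = 2 * 2253.9200 / 3.2360 / 3600 = 0.386952 hr
life = 160662 * 0.386952 = 62170 hours


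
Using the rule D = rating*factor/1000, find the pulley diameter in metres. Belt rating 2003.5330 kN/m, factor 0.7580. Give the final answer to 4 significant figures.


D = 2003.5330 * 0.7580 / 1000
D = 1.519 m


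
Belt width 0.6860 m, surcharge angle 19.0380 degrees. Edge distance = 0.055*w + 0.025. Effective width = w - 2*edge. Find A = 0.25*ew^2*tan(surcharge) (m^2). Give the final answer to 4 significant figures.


edge = 0.055*0.6860 + 0.025 = 0.06273 m
ew = 0.6860 - 2*0.06273 = 0.56054 m
A = 0.25 * 0.56054^2 * tan(19.0380 deg)
A = 0.02711 m^2


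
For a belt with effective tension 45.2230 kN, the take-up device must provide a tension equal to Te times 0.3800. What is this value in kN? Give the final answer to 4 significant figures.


T_tu = 45.2230 * 0.3800
T_tu = 17.18 kN


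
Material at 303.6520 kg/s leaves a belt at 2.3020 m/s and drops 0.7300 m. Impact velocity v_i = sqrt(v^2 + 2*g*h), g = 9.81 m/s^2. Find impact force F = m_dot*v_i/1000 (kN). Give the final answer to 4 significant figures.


v_i = sqrt(2.3020^2 + 2*9.81*0.7300) = 4.42965 m/s
F = 303.6520 * 4.42965 / 1000
F = 1.345 kN


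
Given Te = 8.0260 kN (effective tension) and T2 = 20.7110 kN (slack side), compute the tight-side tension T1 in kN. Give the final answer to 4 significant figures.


T1 = Te + T2 = 8.0260 + 20.7110
T1 = 28.74 kN


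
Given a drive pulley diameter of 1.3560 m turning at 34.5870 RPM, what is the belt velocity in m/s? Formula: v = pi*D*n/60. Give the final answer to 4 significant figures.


v = pi * 1.3560 * 34.5870 / 60
v = 2.456 m/s


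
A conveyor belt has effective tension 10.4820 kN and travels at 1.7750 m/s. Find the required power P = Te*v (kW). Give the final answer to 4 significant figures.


P = Te * v = 10.4820 * 1.7750
P = 18.61 kW


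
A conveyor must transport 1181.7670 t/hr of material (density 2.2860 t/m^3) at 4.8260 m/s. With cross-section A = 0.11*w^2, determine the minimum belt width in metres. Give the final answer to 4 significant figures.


A_req = 1181.7670 / (4.8260 * 2.2860 * 3600) = 0.0297554 m^2
w = sqrt(0.0297554 / 0.11)
w = 0.5201 m


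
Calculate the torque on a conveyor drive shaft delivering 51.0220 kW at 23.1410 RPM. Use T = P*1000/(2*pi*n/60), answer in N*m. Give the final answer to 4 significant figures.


omega = 2*pi*23.1410/60 = 2.42332 rad/s
T = 51.0220*1000 / 2.42332
T = 21050 N*m


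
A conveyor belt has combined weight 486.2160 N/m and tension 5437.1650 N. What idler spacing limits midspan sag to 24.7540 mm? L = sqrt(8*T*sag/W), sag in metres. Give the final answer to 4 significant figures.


sag = 24.7540/1000 = 0.024754 m
L = sqrt(8 * 5437.1650 * 0.024754 / 486.2160)
L = 1.488 m


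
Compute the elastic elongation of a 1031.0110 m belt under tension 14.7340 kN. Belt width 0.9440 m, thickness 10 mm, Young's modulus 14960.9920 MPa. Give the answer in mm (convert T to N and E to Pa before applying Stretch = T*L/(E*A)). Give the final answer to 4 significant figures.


A = 0.9440 * 0.01 = 0.00944 m^2
Stretch = 14.7340*1000 * 1031.0110 / (14960.9920e6 * 0.00944) * 1000
Stretch = 107.6 mm


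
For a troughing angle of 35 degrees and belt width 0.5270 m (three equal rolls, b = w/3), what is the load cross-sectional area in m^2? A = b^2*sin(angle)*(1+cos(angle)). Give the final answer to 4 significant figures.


b = 0.5270/3 = 0.175667 m
A = 0.175667^2 * sin(35 deg) * (1 + cos(35 deg))
A = 0.03220 m^2


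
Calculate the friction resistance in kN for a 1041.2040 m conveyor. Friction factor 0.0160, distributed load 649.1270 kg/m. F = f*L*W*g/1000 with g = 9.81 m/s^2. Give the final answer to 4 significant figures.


F = 0.0160 * 1041.2040 * 649.1270 * 9.81 / 1000
F = 106.1 kN


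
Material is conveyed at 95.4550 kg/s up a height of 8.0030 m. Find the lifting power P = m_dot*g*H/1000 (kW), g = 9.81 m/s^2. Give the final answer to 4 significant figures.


P = 95.4550 * 9.81 * 8.0030 / 1000
P = 7.494 kW


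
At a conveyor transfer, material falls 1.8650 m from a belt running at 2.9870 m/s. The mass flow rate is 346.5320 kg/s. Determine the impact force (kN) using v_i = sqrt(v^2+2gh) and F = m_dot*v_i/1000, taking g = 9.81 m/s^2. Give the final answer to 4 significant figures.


v_i = sqrt(2.9870^2 + 2*9.81*1.8650) = 6.74637 m/s
F = 346.5320 * 6.74637 / 1000
F = 2.338 kN


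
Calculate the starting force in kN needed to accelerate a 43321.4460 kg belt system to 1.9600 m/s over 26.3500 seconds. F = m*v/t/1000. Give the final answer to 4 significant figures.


F = 43321.4460 * 1.9600 / 26.3500 / 1000
F = 3.222 kN


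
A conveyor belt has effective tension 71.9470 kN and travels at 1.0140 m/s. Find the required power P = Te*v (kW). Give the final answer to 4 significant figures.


P = Te * v = 71.9470 * 1.0140
P = 72.95 kW


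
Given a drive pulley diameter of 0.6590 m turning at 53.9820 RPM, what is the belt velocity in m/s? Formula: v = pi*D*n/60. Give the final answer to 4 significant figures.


v = pi * 0.6590 * 53.9820 / 60
v = 1.863 m/s


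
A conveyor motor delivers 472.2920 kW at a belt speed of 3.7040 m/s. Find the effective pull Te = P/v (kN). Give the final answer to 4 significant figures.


Te = P / v = 472.2920 / 3.7040
Te = 127.5 kN


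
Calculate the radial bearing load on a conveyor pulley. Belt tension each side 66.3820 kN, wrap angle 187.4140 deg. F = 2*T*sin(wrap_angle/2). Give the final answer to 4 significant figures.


F = 2 * 66.3820 * sin(187.4140/2 deg)
F = 132.5 kN


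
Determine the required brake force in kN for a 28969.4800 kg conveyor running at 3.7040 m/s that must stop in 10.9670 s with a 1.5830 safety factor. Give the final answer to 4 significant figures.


F = 28969.4800 * 3.7040 / 10.9670 * 1.5830 / 1000
F = 15.49 kN


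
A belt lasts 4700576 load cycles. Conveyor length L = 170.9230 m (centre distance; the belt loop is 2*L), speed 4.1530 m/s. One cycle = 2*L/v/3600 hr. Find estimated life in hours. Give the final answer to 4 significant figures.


cycle_time = 2 * 170.9230 / 4.1530 / 3600 = 0.0228647 hr
life = 4700576 * 0.0228647 = 107500 hours


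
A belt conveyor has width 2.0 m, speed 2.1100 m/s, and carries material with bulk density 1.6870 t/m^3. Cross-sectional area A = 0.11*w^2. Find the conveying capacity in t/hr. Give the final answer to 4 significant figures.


A = 0.11 * 2.0^2 = 0.44 m^2
C = 0.44 * 2.1100 * 1.6870 * 3600
C = 5638 t/hr


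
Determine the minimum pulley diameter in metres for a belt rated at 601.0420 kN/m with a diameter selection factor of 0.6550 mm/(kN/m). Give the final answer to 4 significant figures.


D = 601.0420 * 0.6550 / 1000
D = 0.3937 m


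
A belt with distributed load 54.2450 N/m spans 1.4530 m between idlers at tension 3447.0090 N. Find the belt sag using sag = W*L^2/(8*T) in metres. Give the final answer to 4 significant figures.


sag = 54.2450 * 1.4530^2 / (8 * 3447.0090)
sag = 0.004153 m


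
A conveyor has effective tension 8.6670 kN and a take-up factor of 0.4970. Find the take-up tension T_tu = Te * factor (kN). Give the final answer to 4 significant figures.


T_tu = 8.6670 * 0.4970
T_tu = 4.307 kN


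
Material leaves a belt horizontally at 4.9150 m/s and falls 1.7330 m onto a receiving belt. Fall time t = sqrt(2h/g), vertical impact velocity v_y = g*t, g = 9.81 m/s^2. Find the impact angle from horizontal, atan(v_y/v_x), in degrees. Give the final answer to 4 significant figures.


t = sqrt(2*1.7330/9.81) = 0.594401 s
v_y = 9.81 * 0.594401 = 5.83107 m/s
angle = atan(5.83107 / 4.9150) = 49.87 deg


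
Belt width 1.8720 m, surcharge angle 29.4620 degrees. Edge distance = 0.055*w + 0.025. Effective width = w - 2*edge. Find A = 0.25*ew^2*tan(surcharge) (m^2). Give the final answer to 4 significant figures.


edge = 0.055*1.8720 + 0.025 = 0.12796 m
ew = 1.8720 - 2*0.12796 = 1.61608 m
A = 0.25 * 1.61608^2 * tan(29.4620 deg)
A = 0.3688 m^2


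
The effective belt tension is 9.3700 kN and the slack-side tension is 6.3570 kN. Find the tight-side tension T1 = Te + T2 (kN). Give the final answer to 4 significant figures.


T1 = Te + T2 = 9.3700 + 6.3570
T1 = 15.73 kN


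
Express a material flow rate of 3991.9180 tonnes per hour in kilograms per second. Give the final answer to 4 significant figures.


m_dot = 3991.9180 * 1000 / 3600
m_dot = 1109 kg/s


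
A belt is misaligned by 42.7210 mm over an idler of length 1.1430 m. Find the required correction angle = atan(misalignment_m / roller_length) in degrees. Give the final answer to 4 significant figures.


misalign_m = 42.7210 / 1000 = 0.042721 m
angle = atan(0.042721 / 1.1430)
angle = 2.141 deg


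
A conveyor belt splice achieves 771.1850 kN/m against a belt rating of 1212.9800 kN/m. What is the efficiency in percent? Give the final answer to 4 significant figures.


Eff = 771.1850 / 1212.9800 * 100
Eff = 63.58 %


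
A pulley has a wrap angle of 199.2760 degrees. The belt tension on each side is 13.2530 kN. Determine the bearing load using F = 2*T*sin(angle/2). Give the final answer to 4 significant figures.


F = 2 * 13.2530 * sin(199.2760/2 deg)
F = 26.13 kN


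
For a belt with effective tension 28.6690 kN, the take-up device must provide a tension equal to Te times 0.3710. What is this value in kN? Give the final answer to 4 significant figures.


T_tu = 28.6690 * 0.3710
T_tu = 10.64 kN


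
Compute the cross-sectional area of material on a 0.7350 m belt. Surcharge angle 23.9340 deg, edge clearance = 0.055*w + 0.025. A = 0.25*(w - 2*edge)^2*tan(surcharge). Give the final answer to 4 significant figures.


edge = 0.055*0.7350 + 0.025 = 0.065425 m
ew = 0.7350 - 2*0.065425 = 0.60415 m
A = 0.25 * 0.60415^2 * tan(23.9340 deg)
A = 0.04050 m^2


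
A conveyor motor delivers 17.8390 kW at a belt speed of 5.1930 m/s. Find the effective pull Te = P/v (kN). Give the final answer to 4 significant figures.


Te = P / v = 17.8390 / 5.1930
Te = 3.435 kN


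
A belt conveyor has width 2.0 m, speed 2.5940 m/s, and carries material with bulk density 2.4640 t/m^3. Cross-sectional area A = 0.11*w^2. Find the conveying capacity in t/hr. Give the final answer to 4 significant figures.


A = 0.11 * 2.0^2 = 0.44 m^2
C = 0.44 * 2.5940 * 2.4640 * 3600
C = 10120 t/hr


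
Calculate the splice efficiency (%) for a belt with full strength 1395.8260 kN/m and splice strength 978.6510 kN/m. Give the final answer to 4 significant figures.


Eff = 978.6510 / 1395.8260 * 100
Eff = 70.11 %


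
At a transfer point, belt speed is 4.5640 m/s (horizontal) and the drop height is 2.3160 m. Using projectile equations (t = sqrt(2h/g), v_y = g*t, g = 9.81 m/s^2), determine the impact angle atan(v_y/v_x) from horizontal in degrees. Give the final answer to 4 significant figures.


t = sqrt(2*2.3160/9.81) = 0.687147 s
v_y = 9.81 * 0.687147 = 6.74091 m/s
angle = atan(6.74091 / 4.5640) = 55.90 deg


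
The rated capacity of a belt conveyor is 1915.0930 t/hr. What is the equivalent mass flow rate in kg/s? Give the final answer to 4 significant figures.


m_dot = 1915.0930 * 1000 / 3600
m_dot = 532.0 kg/s


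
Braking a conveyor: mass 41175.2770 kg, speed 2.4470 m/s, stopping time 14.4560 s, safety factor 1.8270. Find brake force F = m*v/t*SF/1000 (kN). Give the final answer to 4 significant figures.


F = 41175.2770 * 2.4470 / 14.4560 * 1.8270 / 1000
F = 12.73 kN


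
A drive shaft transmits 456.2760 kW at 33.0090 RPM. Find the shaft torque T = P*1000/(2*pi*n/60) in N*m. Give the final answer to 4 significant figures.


omega = 2*pi*33.0090/60 = 3.45669 rad/s
T = 456.2760*1000 / 3.45669
T = 132000 N*m


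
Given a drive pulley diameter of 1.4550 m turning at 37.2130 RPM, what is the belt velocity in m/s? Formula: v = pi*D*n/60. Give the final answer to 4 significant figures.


v = pi * 1.4550 * 37.2130 / 60
v = 2.835 m/s


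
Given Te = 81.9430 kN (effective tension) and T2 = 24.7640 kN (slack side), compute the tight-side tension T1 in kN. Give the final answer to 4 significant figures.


T1 = Te + T2 = 81.9430 + 24.7640
T1 = 106.7 kN


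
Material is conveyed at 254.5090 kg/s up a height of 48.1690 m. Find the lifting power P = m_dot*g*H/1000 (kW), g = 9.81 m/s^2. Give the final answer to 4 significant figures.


P = 254.5090 * 9.81 * 48.1690 / 1000
P = 120.3 kW


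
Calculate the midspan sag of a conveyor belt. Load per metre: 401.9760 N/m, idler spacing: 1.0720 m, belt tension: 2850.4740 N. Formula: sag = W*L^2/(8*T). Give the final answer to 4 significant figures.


sag = 401.9760 * 1.0720^2 / (8 * 2850.4740)
sag = 0.02026 m


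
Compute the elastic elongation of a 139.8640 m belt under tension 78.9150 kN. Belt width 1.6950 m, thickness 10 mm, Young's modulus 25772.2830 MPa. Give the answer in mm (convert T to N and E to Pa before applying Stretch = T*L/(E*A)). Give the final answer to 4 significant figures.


A = 1.6950 * 0.01 = 0.01695 m^2
Stretch = 78.9150*1000 * 139.8640 / (25772.2830e6 * 0.01695) * 1000
Stretch = 25.27 mm


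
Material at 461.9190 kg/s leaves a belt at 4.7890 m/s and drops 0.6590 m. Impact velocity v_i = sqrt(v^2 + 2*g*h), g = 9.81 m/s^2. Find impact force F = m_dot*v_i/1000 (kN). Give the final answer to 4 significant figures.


v_i = sqrt(4.7890^2 + 2*9.81*0.6590) = 5.98866 m/s
F = 461.9190 * 5.98866 / 1000
F = 2.766 kN


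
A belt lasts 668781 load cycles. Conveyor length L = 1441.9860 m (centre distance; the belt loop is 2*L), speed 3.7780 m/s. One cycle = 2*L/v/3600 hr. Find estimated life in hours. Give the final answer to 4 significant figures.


cycle_time = 2 * 1441.9860 / 3.7780 / 3600 = 0.212044 hr
life = 668781 * 0.212044 = 141800 hours


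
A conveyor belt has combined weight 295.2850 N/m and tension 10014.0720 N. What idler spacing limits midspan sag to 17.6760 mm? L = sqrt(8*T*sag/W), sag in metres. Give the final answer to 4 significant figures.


sag = 17.6760/1000 = 0.017676 m
L = sqrt(8 * 10014.0720 * 0.017676 / 295.2850)
L = 2.190 m


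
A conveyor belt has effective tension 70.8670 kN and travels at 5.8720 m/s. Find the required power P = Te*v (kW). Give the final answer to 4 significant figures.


P = Te * v = 70.8670 * 5.8720
P = 416.1 kW


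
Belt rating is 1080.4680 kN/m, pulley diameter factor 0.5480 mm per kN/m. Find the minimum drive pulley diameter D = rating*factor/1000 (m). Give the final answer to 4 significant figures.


D = 1080.4680 * 0.5480 / 1000
D = 0.5921 m


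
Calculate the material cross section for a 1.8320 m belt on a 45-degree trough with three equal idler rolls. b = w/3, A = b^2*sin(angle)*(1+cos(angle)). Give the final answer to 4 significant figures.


b = 1.8320/3 = 0.610667 m
A = 0.610667^2 * sin(45 deg) * (1 + cos(45 deg))
A = 0.4501 m^2


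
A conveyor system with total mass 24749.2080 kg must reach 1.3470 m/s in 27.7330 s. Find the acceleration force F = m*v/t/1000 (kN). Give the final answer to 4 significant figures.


F = 24749.2080 * 1.3470 / 27.7330 / 1000
F = 1.202 kN


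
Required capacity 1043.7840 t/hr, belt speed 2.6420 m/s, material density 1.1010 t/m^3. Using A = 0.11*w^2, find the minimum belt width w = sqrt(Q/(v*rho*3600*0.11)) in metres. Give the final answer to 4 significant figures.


A_req = 1043.7840 / (2.6420 * 1.1010 * 3600) = 0.0996754 m^2
w = sqrt(0.0996754 / 0.11)
w = 0.9519 m


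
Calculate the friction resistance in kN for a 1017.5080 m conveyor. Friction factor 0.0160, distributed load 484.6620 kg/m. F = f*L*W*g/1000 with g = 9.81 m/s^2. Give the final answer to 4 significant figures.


F = 0.0160 * 1017.5080 * 484.6620 * 9.81 / 1000
F = 77.40 kN


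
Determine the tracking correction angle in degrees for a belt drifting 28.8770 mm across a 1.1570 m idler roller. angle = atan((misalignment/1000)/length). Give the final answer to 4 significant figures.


misalign_m = 28.8770 / 1000 = 0.028877 m
angle = atan(0.028877 / 1.1570)
angle = 1.430 deg


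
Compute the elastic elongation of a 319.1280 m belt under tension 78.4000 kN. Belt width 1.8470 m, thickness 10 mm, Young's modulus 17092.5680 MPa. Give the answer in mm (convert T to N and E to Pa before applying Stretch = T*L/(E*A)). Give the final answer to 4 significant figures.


A = 1.8470 * 0.01 = 0.01847 m^2
Stretch = 78.4000*1000 * 319.1280 / (17092.5680e6 * 0.01847) * 1000
Stretch = 79.25 mm


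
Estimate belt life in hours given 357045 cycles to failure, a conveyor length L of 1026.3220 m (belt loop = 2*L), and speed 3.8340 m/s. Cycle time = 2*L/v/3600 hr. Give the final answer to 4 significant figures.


cycle_time = 2 * 1026.3220 / 3.8340 / 3600 = 0.148716 hr
life = 357045 * 0.148716 = 53100 hours


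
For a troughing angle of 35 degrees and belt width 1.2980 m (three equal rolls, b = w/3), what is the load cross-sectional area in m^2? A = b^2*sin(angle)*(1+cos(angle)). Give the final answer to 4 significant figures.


b = 1.2980/3 = 0.432667 m
A = 0.432667^2 * sin(35 deg) * (1 + cos(35 deg))
A = 0.1953 m^2


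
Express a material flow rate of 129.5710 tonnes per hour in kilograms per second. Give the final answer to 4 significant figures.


m_dot = 129.5710 * 1000 / 3600
m_dot = 35.99 kg/s


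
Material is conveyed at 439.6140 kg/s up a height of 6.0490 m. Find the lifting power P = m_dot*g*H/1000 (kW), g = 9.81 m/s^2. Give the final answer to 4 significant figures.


P = 439.6140 * 9.81 * 6.0490 / 1000
P = 26.09 kW


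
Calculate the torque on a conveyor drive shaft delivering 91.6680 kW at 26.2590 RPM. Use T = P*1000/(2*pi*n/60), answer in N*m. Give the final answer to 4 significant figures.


omega = 2*pi*26.2590/60 = 2.74984 rad/s
T = 91.6680*1000 / 2.74984
T = 33340 N*m


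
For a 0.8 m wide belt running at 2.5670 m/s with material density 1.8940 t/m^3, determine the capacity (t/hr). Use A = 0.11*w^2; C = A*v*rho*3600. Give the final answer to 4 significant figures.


A = 0.11 * 0.8^2 = 0.0704 m^2
C = 0.0704 * 2.5670 * 1.8940 * 3600
C = 1232 t/hr


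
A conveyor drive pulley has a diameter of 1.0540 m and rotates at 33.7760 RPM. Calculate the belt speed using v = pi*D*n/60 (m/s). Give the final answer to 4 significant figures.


v = pi * 1.0540 * 33.7760 / 60
v = 1.864 m/s


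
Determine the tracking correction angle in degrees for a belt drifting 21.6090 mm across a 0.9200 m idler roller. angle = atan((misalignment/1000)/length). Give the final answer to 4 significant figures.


misalign_m = 21.6090 / 1000 = 0.021609 m
angle = atan(0.021609 / 0.9200)
angle = 1.346 deg


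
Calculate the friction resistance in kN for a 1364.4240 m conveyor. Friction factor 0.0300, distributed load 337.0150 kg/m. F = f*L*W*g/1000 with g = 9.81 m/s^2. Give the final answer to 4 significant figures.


F = 0.0300 * 1364.4240 * 337.0150 * 9.81 / 1000
F = 135.3 kN


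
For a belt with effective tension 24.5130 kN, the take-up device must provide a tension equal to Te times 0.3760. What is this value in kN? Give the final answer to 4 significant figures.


T_tu = 24.5130 * 0.3760
T_tu = 9.217 kN


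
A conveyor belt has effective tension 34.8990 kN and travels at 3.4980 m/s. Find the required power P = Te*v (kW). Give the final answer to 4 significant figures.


P = Te * v = 34.8990 * 3.4980
P = 122.1 kW


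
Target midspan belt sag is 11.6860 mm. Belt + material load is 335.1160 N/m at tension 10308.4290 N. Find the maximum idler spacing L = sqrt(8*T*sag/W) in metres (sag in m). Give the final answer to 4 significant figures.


sag = 11.6860/1000 = 0.011686 m
L = sqrt(8 * 10308.4290 * 0.011686 / 335.1160)
L = 1.696 m


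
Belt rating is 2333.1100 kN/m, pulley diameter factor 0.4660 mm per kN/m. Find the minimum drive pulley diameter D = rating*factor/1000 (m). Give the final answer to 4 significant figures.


D = 2333.1100 * 0.4660 / 1000
D = 1.087 m


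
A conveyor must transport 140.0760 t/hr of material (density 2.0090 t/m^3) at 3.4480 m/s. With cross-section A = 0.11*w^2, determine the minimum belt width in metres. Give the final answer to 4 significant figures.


A_req = 140.0760 / (3.4480 * 2.0090 * 3600) = 0.00561712 m^2
w = sqrt(0.00561712 / 0.11)
w = 0.2260 m
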